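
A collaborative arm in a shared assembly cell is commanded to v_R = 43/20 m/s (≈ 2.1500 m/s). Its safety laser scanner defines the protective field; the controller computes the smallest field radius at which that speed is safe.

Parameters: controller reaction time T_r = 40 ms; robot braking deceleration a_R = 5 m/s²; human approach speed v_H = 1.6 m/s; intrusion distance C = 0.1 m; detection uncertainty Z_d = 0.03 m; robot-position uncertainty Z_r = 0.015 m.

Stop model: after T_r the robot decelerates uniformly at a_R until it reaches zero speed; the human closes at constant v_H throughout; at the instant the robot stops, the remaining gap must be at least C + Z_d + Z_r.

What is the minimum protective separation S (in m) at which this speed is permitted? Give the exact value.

S_min = 5781/4000 m = 1.4452 m

braking lasts T_s = (43/20)/5 = 0.4300 s
robot covers v_R·T_r = 2.1500·0.0400 = 0.0860 m before braking
braking distance = 2.1500²/(2·5.0000) = 0.4622 m
human over T_r+T_s: 1.6000·(0.0400+0.4300) = 0.7520 m
C+Z_d+Z_r = 0.1000+0.0300+0.0150 = 0.1450 m
S_min ≈ 0.0860+0.4622+0.7520+0.1450  ⇒  S_min = 5781/4000 m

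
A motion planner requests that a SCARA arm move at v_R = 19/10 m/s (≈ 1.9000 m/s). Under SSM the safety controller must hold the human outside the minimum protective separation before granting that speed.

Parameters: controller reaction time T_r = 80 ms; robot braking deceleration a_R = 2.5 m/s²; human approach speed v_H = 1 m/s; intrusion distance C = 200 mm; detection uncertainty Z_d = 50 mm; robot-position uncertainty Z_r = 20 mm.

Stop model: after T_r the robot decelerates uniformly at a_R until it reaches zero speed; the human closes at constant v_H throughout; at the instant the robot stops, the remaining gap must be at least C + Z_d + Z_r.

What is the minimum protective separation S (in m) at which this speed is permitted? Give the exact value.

stop time T_s = (19/10)/(5/2) = 0.7600 s
robot covers v_R·T_r = 1.9000·0.0800 = 0.1520 m before braking
robot covers 1.9000·0.7600 − ½·2.5000·0.7600² = 0.7220 m while stopping
person approaches 1.0000·(0.0800+0.7600) = 0.8400 m
C+Z_d+Z_r = 0.2000+0.0500+0.0200 = 0.2700 m
S_min ≈ 0.1520+0.7220+0.8400+0.2700  ⇒  S_min = 248/125 m

S_min = 248/125 m = 1.9840 m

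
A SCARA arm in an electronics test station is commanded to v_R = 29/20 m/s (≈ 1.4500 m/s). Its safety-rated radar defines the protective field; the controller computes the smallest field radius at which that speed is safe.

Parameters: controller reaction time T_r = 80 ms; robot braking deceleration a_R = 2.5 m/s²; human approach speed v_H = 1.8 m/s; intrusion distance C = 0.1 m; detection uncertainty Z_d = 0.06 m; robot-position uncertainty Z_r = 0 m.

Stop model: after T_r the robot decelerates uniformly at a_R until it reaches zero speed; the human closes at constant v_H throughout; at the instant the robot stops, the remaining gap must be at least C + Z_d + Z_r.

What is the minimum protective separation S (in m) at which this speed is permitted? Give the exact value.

S_min = 3769/2000 m = 1.8845 m

T_s = v_R/a_R = (29/20)/(5/2) = 0.5800 s
robot in T_r: 1.4500·0.0800 = 0.1160 m
braking distance = 1.4500²/(2·2.5000) = 0.4205 m
person approaches 1.8000·(0.0800+0.5800) = 1.1880 m
margins: 0.1000+0.0600+0.0000 = 0.1600 m
S_min ≈ 0.1160+0.4205+1.1880+0.1600  ⇒  S_min = 3769/2000 m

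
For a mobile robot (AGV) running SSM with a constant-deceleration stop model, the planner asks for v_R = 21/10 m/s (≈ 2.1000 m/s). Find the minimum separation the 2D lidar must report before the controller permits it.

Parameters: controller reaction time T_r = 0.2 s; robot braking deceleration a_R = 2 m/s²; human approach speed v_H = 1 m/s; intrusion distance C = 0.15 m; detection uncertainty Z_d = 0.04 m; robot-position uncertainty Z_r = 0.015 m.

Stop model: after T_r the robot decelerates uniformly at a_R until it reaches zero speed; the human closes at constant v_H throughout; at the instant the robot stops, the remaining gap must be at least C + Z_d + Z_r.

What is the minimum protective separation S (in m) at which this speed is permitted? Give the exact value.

braking lasts T_s = (21/10)/2 = 1.0500 s
robot in T_r: 2.1000·0.2000 = 0.4200 m
braking distance = 2.1000²/(2·2.0000) = 1.1025 m
person approaches 1.0000·(0.2000+1.0500) = 1.2500 m
margins: 0.1500+0.0400+0.0150 = 0.2050 m
S_min ≈ 0.4200+1.1025+1.2500+0.2050  ⇒  S_min = 1191/400 m

S_min = 1191/400 m = 2.9775 m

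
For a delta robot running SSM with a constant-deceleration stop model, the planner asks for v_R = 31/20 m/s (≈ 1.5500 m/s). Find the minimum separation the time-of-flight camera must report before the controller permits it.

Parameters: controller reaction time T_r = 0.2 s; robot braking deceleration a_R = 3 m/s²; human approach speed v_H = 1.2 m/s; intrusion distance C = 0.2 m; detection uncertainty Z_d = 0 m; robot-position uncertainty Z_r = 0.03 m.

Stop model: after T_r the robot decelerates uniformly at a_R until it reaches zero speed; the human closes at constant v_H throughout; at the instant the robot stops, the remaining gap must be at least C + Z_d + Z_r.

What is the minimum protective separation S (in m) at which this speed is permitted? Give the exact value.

S_min = 4321/2400 m = 1.8004 m

braking lasts T_s = (31/20)/3 = 0.5167 s
robot covers v_R·T_r = 1.5500·0.2000 = 0.3100 m before braking
robot under decel: 1.5500²/(2·3.0000) = 0.4004 m
human closes 1.2000·0.7167 = 0.8600 m
margins: 0.2000+0.0000+0.0300 = 0.2300 m
S_min ≈ 0.3100+0.4004+0.8600+0.2300  ⇒  S_min = 4321/2400 m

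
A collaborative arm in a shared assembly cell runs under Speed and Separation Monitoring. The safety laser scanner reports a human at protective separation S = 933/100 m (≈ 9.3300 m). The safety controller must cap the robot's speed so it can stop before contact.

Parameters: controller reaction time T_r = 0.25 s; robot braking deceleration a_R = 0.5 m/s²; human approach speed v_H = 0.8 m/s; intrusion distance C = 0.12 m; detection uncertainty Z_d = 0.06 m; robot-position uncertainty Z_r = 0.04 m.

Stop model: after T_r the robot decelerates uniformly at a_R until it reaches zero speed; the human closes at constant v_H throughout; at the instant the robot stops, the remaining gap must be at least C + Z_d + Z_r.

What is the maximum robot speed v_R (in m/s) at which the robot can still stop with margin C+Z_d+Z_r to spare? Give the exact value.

v_R_max = 11/5 m/s = 2.2000 m/s

at the boundary: (1)·v² + (37/20)·v + (-891/100) = 0
  disc = (37/20)² − 4·(1)·(-891/100) = 625/16 ; √disc = 25/4
  v_R = (−(37/20) + 25/4) / (2·(1)) = 11/5 m/s
check:
stop time T_s = (11/5)/(1/2) = 4.4000 s
reaction-phase robot travel = 2.2000·0.2500 = 0.5500 m
robot covers 2.2000·4.4000 − ½·0.5000·4.4000² = 4.8400 m while stopping
person approaches 0.8000·(0.2500+4.4000) = 3.7200 m
residual clearance needed = 0.1200+0.0600+0.0400 = 0.2200 m
sum ≈ 0.5500+4.8400+3.7200+0.2200 ≈ 9.3300 m = S ✓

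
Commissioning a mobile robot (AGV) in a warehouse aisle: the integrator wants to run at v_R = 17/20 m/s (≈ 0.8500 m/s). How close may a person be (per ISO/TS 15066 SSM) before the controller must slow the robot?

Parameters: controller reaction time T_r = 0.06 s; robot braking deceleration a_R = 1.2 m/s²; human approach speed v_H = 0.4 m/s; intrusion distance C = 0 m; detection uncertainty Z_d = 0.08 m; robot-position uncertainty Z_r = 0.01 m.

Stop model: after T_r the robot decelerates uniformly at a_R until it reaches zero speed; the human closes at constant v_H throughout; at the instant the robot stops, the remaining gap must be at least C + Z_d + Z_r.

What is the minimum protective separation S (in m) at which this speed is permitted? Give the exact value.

braking lasts T_s = (17/20)/(6/5) = 0.7083 s
robot in T_r: 0.8500·0.0600 = 0.0510 m
braking distance = 0.8500²/(2·1.2000) = 0.3010 m
person approaches 0.4000·(0.0600+0.7083) = 0.3073 m
margins: 0.0000+0.0800+0.0100 = 0.0900 m
S_min ≈ 0.0510+0.3010+0.3073+0.0900  ⇒  S_min = 1199/1600 m

S_min = 1199/1600 m = 0.7494 m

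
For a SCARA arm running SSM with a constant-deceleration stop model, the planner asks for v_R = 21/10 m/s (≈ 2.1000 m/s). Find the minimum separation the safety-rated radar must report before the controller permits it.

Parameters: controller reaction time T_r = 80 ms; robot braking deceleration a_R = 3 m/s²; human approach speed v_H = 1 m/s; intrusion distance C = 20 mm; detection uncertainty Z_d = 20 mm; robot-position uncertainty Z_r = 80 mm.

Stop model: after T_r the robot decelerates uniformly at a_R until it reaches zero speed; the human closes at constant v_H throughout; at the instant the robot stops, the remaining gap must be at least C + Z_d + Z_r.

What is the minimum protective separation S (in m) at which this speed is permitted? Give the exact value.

S_min = 1803/1000 m = 1.8030 m

T_s = v_R/a_R = (21/10)/3 = 0.7000 s
robot covers v_R·T_r = 2.1000·0.0800 = 0.1680 m before braking
robot under decel: 2.1000²/(2·3.0000) = 0.7350 m
human closes 1.0000·0.7800 = 0.7800 m
margins: 0.0200+0.0200+0.0800 = 0.1200 m
S_min ≈ 0.1680+0.7350+0.7800+0.1200  ⇒  S_min = 1803/1000 m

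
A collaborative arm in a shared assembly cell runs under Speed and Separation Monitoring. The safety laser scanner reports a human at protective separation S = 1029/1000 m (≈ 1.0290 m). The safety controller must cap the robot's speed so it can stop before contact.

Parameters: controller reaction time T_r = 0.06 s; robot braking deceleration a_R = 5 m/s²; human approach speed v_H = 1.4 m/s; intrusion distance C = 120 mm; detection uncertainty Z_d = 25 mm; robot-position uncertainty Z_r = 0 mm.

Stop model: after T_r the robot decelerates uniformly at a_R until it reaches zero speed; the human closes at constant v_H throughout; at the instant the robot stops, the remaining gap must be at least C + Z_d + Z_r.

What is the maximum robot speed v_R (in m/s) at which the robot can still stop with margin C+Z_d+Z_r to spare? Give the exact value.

v_R_max = 8/5 m/s = 1.6000 m/s

quadratic (1/10)·v² + (17/50)·v + (-4/5) = 0
  disc = (17/50)² − 4·(1/10)·(-4/5) = 1089/2500 ; √disc = 33/50
  v_R = (−(17/50) + 33/50) / (2·(1/10)) = 8/5 m/s
check:
stop time T_s = (8/5)/5 = 0.3200 s
robot covers v_R·T_r = 1.6000·0.0600 = 0.0960 m before braking
robot under decel: 1.6000²/(2·5.0000) = 0.2560 m
person approaches 1.4000·(0.0600+0.3200) = 0.5320 m
margins: 0.1200+0.0250+0.0000 = 0.1450 m
sum ≈ 0.0960+0.2560+0.5320+0.1450 ≈ 1.0290 m = S ✓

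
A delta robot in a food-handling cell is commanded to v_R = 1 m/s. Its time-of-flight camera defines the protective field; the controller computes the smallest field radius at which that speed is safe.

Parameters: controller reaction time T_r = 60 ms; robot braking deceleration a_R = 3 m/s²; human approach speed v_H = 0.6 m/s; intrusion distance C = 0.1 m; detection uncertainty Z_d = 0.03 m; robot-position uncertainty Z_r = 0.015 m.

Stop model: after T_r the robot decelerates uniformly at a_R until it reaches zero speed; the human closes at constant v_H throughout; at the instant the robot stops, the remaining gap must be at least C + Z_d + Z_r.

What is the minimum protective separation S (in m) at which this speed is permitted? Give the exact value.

S_min = 1823/3000 m = 0.6077 m

braking lasts T_s = 1/3 = 0.3333 s
robot in T_r: 1.0000·0.0600 = 0.0600 m
robot under decel: 1.0000²/(2·3.0000) = 0.1667 m
human over T_r+T_s: 0.6000·(0.0600+0.3333) = 0.2360 m
margins: 0.1000+0.0300+0.0150 = 0.1450 m
S_min ≈ 0.0600+0.1667+0.2360+0.1450  ⇒  S_min = 1823/3000 m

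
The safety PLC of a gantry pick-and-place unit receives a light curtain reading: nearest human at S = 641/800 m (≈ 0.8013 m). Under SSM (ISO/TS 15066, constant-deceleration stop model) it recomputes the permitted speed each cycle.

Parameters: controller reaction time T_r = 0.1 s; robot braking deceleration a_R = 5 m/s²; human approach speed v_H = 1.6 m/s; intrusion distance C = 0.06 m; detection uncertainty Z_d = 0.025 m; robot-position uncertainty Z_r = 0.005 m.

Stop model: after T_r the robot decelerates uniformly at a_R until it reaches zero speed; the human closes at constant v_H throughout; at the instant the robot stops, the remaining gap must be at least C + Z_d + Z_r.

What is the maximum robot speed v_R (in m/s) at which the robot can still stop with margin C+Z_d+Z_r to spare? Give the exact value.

v_R_max = 21/20 m/s = 1.0500 m/s

collect terms ⇒ (1/10)·v_R² + (21/50)·v_R + (-441/800) = 0
  disc = (21/50)² − 4·(1/10)·(-441/800) = 3969/10000 ; √disc = 63/100
  v_R = (−(21/50) + 63/100) / (2·(1/10)) = 21/20 m/s
check:
T_s = v_R/a_R = (21/20)/5 = 0.2100 s
robot covers v_R·T_r = 1.0500·0.1000 = 0.1050 m before braking
robot covers 1.0500·0.2100 − ½·5.0000·0.2100² = 0.1103 m while stopping
human closes 1.6000·0.3100 = 0.4960 m
margins: 0.0600+0.0250+0.0050 = 0.0900 m
sum ≈ 0.1050+0.1103+0.4960+0.0900 ≈ 0.8013 m = S ✓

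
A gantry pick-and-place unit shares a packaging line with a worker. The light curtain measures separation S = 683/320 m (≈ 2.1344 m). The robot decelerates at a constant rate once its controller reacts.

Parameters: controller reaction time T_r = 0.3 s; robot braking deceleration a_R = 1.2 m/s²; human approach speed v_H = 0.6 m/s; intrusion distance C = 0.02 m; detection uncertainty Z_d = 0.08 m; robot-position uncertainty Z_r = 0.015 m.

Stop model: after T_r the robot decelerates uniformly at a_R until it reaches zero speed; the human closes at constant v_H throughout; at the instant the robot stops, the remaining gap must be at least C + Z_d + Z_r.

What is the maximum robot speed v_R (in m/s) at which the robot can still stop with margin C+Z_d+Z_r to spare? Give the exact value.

v_R_max = 27/20 m/s = 1.3500 m/s

collect terms ⇒ (5/12)·v_R² + (4/5)·v_R + (-2943/1600) = 0
  disc = (4/5)² − 4·(5/12)·(-2943/1600) = 5929/1600 ; √disc = 77/40
  v_R = (−(4/5) + 77/40) / (2·(5/12)) = 27/20 m/s
check:
stop time T_s = (27/20)/(6/5) = 1.1250 s
reaction-phase robot travel = 1.3500·0.3000 = 0.4050 m
robot covers 1.3500·1.1250 − ½·1.2000·1.1250² = 0.7594 m while stopping
human closes 0.6000·1.4250 = 0.8550 m
margins: 0.0200+0.0800+0.0150 = 0.1150 m
sum ≈ 0.4050+0.7594+0.8550+0.1150 ≈ 2.1344 m = S ✓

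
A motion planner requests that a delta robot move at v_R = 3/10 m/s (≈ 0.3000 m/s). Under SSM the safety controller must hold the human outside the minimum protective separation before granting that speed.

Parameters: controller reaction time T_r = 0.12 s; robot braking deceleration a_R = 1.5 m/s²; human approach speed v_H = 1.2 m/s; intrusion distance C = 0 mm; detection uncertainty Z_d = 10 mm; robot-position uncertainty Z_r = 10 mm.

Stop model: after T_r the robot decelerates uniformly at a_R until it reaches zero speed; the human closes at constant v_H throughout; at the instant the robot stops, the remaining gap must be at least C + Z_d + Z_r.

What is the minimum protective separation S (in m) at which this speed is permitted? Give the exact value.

braking lasts T_s = (3/10)/(3/2) = 0.2000 s
reaction-phase robot travel = 0.3000·0.1200 = 0.0360 m
braking distance = 0.3000²/(2·1.5000) = 0.0300 m
human over T_r+T_s: 1.2000·(0.1200+0.2000) = 0.3840 m
C+Z_d+Z_r = 0.0000+0.0100+0.0100 = 0.0200 m
S_min ≈ 0.0360+0.0300+0.3840+0.0200  ⇒  S_min = 47/100 m

S_min = 47/100 m = 0.4700 m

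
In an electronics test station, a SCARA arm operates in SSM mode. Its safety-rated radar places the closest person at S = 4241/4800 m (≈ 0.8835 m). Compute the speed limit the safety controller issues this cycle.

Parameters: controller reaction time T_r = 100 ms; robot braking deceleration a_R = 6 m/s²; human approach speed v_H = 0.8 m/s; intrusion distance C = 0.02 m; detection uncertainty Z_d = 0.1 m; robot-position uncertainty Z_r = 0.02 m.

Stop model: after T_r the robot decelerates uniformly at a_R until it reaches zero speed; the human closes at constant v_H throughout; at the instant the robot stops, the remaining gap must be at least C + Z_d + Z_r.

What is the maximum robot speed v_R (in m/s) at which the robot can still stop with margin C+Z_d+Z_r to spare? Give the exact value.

collect terms ⇒ (1/12)·v_R² + (7/30)·v_R + (-637/960) = 0
  disc = (7/30)² − 4·(1/12)·(-637/960) = 441/1600 ; √disc = 21/40
  v_R = (−(7/30) + 21/40) / (2·(1/12)) = 7/4 m/s
check:
braking lasts T_s = (7/4)/6 = 0.2917 s
robot in T_r: 1.7500·0.1000 = 0.1750 m
braking distance = 1.7500²/(2·6.0000) = 0.2552 m
human closes 0.8000·0.3917 = 0.3133 m
C+Z_d+Z_r = 0.0200+0.1000+0.0200 = 0.1400 m
sum ≈ 0.1750+0.2552+0.3133+0.1400 ≈ 0.8835 m = S ✓

v_R_max = 7/4 m/s = 1.7500 m/s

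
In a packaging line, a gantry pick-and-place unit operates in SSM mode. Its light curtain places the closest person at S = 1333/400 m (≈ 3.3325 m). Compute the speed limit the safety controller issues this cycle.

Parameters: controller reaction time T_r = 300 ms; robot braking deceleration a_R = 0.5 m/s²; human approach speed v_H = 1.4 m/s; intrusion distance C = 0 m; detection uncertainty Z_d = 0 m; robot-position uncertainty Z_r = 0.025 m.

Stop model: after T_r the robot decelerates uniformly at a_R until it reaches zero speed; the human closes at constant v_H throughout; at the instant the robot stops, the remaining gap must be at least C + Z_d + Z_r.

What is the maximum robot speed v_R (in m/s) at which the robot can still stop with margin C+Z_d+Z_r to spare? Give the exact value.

collect terms ⇒ (1)·v_R² + (31/10)·v_R + (-231/80) = 0
  disc = (31/10)² − 4·(1)·(-231/80) = 529/25 ; √disc = 23/5
  v_R = (−(31/10) + 23/5) / (2·(1)) = 3/4 m/s
check:
stop time T_s = (3/4)/(1/2) = 1.5000 s
robot covers v_R·T_r = 0.7500·0.3000 = 0.2250 m before braking
braking distance = 0.7500²/(2·0.5000) = 0.5625 m
human closes 1.4000·1.8000 = 2.5200 m
margins: 0.0000+0.0000+0.0250 = 0.0250 m
sum ≈ 0.2250+0.5625+2.5200+0.0250 ≈ 3.3325 m = S ✓

v_R_max = 3/4 m/s = 0.7500 m/s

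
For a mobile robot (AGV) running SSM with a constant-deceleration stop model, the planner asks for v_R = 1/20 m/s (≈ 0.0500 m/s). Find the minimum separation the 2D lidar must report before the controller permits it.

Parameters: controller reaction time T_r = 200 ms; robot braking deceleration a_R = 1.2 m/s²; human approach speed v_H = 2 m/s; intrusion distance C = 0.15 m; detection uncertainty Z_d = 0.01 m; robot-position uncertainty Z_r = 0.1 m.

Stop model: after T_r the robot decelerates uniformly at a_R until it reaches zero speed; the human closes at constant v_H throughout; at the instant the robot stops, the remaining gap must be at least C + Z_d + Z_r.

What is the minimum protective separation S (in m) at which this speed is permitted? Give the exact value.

stop time T_s = (1/20)/(6/5) = 0.0417 s
reaction-phase robot travel = 0.0500·0.2000 = 0.0100 m
robot under decel: 0.0500²/(2·1.2000) = 0.0010 m
human closes 2.0000·0.2417 = 0.4833 m
margins: 0.1500+0.0100+0.1000 = 0.2600 m
S_min ≈ 0.0100+0.0010+0.4833+0.2600  ⇒  S_min = 1207/1600 m

S_min = 1207/1600 m = 0.7544 m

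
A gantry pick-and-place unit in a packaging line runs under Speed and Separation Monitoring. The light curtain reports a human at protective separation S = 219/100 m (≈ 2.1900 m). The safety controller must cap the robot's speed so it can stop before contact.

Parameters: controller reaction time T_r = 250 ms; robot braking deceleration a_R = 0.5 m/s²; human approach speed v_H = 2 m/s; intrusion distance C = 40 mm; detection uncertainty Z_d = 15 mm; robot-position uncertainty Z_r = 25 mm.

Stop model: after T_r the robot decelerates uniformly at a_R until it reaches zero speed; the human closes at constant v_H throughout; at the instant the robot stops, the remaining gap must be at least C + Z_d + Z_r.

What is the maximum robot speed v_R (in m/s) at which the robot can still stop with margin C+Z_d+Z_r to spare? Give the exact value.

v_R_max = 7/20 m/s = 0.3500 m/s

quadratic (1)·v² + (17/4)·v + (-161/100) = 0
  disc = (17/4)² − 4·(1)·(-161/100) = 9801/400 ; √disc = 99/20
  v_R = (−(17/4) + 99/20) / (2·(1)) = 7/20 m/s
check:
stop time T_s = (7/20)/(1/2) = 0.7000 s
robot covers v_R·T_r = 0.3500·0.2500 = 0.0875 m before braking
robot under decel: 0.3500²/(2·0.5000) = 0.1225 m
human closes 2.0000·0.9500 = 1.9000 m
margins: 0.0400+0.0150+0.0250 = 0.0800 m
sum ≈ 0.0875+0.1225+1.9000+0.0800 ≈ 2.1900 m = S ✓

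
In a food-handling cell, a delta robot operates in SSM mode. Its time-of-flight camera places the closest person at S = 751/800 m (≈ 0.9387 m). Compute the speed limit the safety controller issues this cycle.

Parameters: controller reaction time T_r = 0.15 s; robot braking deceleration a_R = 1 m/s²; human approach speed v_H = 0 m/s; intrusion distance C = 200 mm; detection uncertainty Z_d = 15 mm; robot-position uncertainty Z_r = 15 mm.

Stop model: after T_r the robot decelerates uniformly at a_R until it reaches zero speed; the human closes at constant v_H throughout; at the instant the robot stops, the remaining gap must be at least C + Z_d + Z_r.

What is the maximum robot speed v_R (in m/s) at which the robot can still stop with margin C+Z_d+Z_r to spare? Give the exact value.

v_R_max = 21/20 m/s = 1.0500 m/s

at the boundary: (1/2)·v² + (3/20)·v + (-567/800) = 0
  disc = (3/20)² − 4·(1/2)·(-567/800) = 36/25 ; √disc = 6/5
  v_R = (−(3/20) + 6/5) / (2·(1/2)) = 21/20 m/s
check:
T_s = v_R/a_R = (21/20)/1 = 1.0500 s
robot in T_r: 1.0500·0.1500 = 0.1575 m
robot under decel: 1.0500²/(2·1.0000) = 0.5513 m
person approaches 0.0000·(0.1500+1.0500) = 0.0000 m
C+Z_d+Z_r = 0.2000+0.0150+0.0150 = 0.2300 m
sum ≈ 0.1575+0.5513+0.0000+0.2300 ≈ 0.9387 m = S ✓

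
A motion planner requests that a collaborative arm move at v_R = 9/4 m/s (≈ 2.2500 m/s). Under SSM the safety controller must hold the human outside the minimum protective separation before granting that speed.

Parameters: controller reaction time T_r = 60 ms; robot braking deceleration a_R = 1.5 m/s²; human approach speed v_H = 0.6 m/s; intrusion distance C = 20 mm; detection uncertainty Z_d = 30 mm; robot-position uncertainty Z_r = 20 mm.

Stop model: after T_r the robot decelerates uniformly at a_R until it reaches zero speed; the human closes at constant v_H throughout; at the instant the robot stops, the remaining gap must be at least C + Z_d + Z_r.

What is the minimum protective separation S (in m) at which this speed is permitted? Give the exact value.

S_min = 5657/2000 m = 2.8285 m

braking lasts T_s = (9/4)/(3/2) = 1.5000 s
reaction-phase robot travel = 2.2500·0.0600 = 0.1350 m
robot covers 2.2500·1.5000 − ½·1.5000·1.5000² = 1.6875 m while stopping
person approaches 0.6000·(0.0600+1.5000) = 0.9360 m
residual clearance needed = 0.0200+0.0300+0.0200 = 0.0700 m
S_min ≈ 0.1350+1.6875+0.9360+0.0700  ⇒  S_min = 5657/2000 m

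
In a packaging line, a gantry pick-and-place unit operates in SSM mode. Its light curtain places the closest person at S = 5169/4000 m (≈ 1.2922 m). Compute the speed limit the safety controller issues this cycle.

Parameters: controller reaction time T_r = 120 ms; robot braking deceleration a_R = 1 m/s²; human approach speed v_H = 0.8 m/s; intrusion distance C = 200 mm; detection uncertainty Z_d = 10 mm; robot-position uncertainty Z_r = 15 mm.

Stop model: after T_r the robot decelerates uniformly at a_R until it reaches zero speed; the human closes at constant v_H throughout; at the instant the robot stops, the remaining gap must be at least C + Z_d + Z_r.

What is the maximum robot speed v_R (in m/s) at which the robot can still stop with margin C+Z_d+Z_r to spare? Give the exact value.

quadratic (1/2)·v² + (23/25)·v + (-777/800) = 0
  disc = (23/25)² − 4·(1/2)·(-777/800) = 27889/10000 ; √disc = 167/100
  v_R = (−(23/25) + 167/100) / (2·(1/2)) = 3/4 m/s
check:
stop time T_s = (3/4)/1 = 0.7500 s
reaction-phase robot travel = 0.7500·0.1200 = 0.0900 m
robot covers 0.7500·0.7500 − ½·1.0000·0.7500² = 0.2812 m while stopping
person approaches 0.8000·(0.1200+0.7500) = 0.6960 m
C+Z_d+Z_r = 0.2000+0.0100+0.0150 = 0.2250 m
sum ≈ 0.0900+0.2812+0.6960+0.2250 ≈ 1.2922 m = S ✓

v_R_max = 3/4 m/s = 0.7500 m/s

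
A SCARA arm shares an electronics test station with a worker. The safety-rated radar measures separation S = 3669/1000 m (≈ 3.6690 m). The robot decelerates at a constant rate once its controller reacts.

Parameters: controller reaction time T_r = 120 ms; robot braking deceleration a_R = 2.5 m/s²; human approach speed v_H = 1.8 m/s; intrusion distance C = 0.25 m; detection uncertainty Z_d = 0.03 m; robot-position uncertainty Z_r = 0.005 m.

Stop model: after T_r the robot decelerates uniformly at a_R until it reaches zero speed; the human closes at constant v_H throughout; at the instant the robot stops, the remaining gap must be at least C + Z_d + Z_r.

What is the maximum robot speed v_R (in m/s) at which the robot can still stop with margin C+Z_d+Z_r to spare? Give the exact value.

v_R_max = 12/5 m/s = 2.4000 m/s

collect terms ⇒ (1/5)·v_R² + (21/25)·v_R + (-396/125) = 0
  disc = (21/25)² − 4·(1/5)·(-396/125) = 81/25 ; √disc = 9/5
  v_R = (−(21/25) + 9/5) / (2·(1/5)) = 12/5 m/s
check:
stop time T_s = (12/5)/(5/2) = 0.9600 s
reaction-phase robot travel = 2.4000·0.1200 = 0.2880 m
braking distance = 2.4000²/(2·2.5000) = 1.1520 m
human closes 1.8000·1.0800 = 1.9440 m
residual clearance needed = 0.2500+0.0300+0.0050 = 0.2850 m
sum ≈ 0.2880+1.1520+1.9440+0.2850 ≈ 3.6690 m = S ✓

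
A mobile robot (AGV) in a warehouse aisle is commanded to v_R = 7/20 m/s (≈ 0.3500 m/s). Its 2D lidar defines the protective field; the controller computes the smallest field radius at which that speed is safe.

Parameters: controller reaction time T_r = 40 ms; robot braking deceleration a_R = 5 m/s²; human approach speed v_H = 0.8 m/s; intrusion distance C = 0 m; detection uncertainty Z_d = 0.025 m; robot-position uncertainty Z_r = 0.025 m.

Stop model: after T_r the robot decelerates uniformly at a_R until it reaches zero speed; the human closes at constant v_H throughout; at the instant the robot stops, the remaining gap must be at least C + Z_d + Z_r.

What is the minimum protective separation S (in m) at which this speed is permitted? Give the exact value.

S_min = 657/4000 m = 0.1643 m

braking lasts T_s = (7/20)/5 = 0.0700 s
robot in T_r: 0.3500·0.0400 = 0.0140 m
robot covers 0.3500·0.0700 − ½·5.0000·0.0700² = 0.0123 m while stopping
person approaches 0.8000·(0.0400+0.0700) = 0.0880 m
C+Z_d+Z_r = 0.0000+0.0250+0.0250 = 0.0500 m
S_min ≈ 0.0140+0.0123+0.0880+0.0500  ⇒  S_min = 657/4000 m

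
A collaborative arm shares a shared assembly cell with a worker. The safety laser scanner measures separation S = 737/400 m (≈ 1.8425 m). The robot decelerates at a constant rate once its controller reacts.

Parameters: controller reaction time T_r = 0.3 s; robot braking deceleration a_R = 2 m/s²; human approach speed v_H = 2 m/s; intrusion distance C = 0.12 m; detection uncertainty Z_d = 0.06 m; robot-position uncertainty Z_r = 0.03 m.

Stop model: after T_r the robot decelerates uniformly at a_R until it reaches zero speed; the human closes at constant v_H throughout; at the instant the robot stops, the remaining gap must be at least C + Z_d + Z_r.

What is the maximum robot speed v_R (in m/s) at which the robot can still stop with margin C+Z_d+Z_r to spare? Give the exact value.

at the boundary: (1/4)·v² + (13/10)·v + (-413/400) = 0
  disc = (13/10)² − 4·(1/4)·(-413/400) = 1089/400 ; √disc = 33/20
  v_R = (−(13/10) + 33/20) / (2·(1/4)) = 7/10 m/s
check:
stop time T_s = (7/10)/2 = 0.3500 s
reaction-phase robot travel = 0.7000·0.3000 = 0.2100 m
robot covers 0.7000·0.3500 − ½·2.0000·0.3500² = 0.1225 m while stopping
human closes 2.0000·0.6500 = 1.3000 m
margins: 0.1200+0.0600+0.0300 = 0.2100 m
sum ≈ 0.2100+0.1225+1.3000+0.2100 ≈ 1.8425 m = S ✓

v_R_max = 7/10 m/s = 0.7000 m/s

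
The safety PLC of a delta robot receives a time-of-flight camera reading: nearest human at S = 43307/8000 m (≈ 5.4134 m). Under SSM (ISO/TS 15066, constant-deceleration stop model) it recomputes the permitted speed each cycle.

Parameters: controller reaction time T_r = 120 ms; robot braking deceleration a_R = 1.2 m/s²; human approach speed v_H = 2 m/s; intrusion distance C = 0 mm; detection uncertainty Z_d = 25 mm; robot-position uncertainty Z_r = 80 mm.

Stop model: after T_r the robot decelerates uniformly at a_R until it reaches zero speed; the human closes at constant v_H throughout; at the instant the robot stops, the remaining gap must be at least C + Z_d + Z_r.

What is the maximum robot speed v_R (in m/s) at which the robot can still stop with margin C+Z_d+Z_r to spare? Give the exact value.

at the boundary: (5/12)·v² + (134/75)·v + (-40547/8000) = 0
  disc = (134/75)² − 4·(5/12)·(-40547/8000) = 4190209/360000 ; √disc = 2047/600
  v_R = (−(134/75) + 2047/600) / (2·(5/12)) = 39/20 m/s
check:
T_s = v_R/a_R = (39/20)/(6/5) = 1.6250 s
robot in T_r: 1.9500·0.1200 = 0.2340 m
braking distance = 1.9500²/(2·1.2000) = 1.5844 m
human over T_r+T_s: 2.0000·(0.1200+1.6250) = 3.4900 m
margins: 0.0000+0.0250+0.0800 = 0.1050 m
sum ≈ 0.2340+1.5844+3.4900+0.1050 ≈ 5.4134 m = S ✓

v_R_max = 39/20 m/s = 1.9500 m/s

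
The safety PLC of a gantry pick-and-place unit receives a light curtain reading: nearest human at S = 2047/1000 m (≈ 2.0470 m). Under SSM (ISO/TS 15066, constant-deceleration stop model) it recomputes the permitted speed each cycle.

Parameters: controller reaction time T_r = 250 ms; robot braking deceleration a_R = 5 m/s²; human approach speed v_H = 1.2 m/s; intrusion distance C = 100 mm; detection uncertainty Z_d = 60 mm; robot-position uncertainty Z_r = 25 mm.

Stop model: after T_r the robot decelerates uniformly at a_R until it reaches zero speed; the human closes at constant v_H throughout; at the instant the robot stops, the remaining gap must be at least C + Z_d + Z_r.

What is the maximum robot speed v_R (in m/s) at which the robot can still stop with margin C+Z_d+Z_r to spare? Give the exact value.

v_R_max = 11/5 m/s = 2.2000 m/s

collect terms ⇒ (1/10)·v_R² + (49/100)·v_R + (-781/500) = 0
  disc = (49/100)² − 4·(1/10)·(-781/500) = 8649/10000 ; √disc = 93/100
  v_R = (−(49/100) + 93/100) / (2·(1/10)) = 11/5 m/s
check:
stop time T_s = (11/5)/5 = 0.4400 s
robot in T_r: 2.2000·0.2500 = 0.5500 m
braking distance = 2.2000²/(2·5.0000) = 0.4840 m
person approaches 1.2000·(0.2500+0.4400) = 0.8280 m
residual clearance needed = 0.1000+0.0600+0.0250 = 0.1850 m
sum ≈ 0.5500+0.4840+0.8280+0.1850 ≈ 2.0470 m = S ✓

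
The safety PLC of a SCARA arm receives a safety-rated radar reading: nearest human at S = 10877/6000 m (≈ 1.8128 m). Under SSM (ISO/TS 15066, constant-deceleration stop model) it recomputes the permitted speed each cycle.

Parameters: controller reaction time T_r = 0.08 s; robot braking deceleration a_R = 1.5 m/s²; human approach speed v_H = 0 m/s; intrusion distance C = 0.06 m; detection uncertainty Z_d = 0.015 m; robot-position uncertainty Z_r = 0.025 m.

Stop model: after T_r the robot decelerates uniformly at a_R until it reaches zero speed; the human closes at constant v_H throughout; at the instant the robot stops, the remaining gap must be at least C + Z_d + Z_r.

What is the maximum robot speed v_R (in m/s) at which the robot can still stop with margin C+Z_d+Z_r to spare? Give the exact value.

quadratic (1/3)·v² + (2/25)·v + (-10277/6000) = 0
  disc = (2/25)² − 4·(1/3)·(-10277/6000) = 51529/22500 ; √disc = 227/150
  v_R = (−(2/25) + 227/150) / (2·(1/3)) = 43/20 m/s
check:
stop time T_s = (43/20)/(3/2) = 1.4333 s
robot in T_r: 2.1500·0.0800 = 0.1720 m
robot under decel: 2.1500²/(2·1.5000) = 1.5408 m
human closes 0.0000·1.5133 = 0.0000 m
C+Z_d+Z_r = 0.0600+0.0150+0.0250 = 0.1000 m
sum ≈ 0.1720+1.5408+0.0000+0.1000 ≈ 1.8128 m = S ✓

v_R_max = 43/20 m/s = 2.1500 m/s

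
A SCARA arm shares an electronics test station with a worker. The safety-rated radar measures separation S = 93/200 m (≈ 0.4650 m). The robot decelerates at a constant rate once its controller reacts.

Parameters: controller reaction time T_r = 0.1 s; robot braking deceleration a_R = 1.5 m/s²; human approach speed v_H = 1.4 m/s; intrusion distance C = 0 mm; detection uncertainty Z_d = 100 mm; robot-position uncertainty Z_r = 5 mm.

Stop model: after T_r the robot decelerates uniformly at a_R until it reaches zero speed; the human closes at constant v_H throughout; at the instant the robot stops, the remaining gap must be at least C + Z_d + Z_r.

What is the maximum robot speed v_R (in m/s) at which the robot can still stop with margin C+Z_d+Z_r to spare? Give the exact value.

collect terms ⇒ (1/3)·v_R² + (31/30)·v_R + (-11/50) = 0
  disc = (31/30)² − 4·(1/3)·(-11/50) = 49/36 ; √disc = 7/6
  v_R = (−(31/30) + 7/6) / (2·(1/3)) = 1/5 m/s
check:
T_s = v_R/a_R = (1/5)/(3/2) = 0.1333 s
reaction-phase robot travel = 0.2000·0.1000 = 0.0200 m
robot covers 0.2000·0.1333 − ½·1.5000·0.1333² = 0.0133 m while stopping
person approaches 1.4000·(0.1000+0.1333) = 0.3267 m
residual clearance needed = 0.0000+0.1000+0.0050 = 0.1050 m
sum ≈ 0.0200+0.0133+0.3267+0.1050 ≈ 0.4650 m = S ✓

v_R_max = 1/5 m/s = 0.2000 m/s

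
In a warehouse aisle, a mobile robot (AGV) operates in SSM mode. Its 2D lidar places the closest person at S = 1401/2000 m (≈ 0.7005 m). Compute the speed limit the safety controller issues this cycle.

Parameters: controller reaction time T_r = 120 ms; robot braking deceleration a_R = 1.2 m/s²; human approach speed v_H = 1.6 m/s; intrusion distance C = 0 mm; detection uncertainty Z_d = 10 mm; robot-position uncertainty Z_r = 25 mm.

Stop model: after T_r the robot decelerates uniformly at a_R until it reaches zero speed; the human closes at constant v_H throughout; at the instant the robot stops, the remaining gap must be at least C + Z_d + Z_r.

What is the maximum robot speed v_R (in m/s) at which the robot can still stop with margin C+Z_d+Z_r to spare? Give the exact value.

collect terms ⇒ (5/12)·v_R² + (109/75)·v_R + (-947/2000) = 0
  disc = (109/75)² − 4·(5/12)·(-947/2000) = 261121/90000 ; √disc = 511/300
  v_R = (−(109/75) + 511/300) / (2·(5/12)) = 3/10 m/s
check:
T_s = v_R/a_R = (3/10)/(6/5) = 0.2500 s
robot covers v_R·T_r = 0.3000·0.1200 = 0.0360 m before braking
robot under decel: 0.3000²/(2·1.2000) = 0.0375 m
human closes 1.6000·0.3700 = 0.5920 m
residual clearance needed = 0.0000+0.0100+0.0250 = 0.0350 m
sum ≈ 0.0360+0.0375+0.5920+0.0350 ≈ 0.7005 m = S ✓

v_R_max = 3/10 m/s = 0.3000 m/s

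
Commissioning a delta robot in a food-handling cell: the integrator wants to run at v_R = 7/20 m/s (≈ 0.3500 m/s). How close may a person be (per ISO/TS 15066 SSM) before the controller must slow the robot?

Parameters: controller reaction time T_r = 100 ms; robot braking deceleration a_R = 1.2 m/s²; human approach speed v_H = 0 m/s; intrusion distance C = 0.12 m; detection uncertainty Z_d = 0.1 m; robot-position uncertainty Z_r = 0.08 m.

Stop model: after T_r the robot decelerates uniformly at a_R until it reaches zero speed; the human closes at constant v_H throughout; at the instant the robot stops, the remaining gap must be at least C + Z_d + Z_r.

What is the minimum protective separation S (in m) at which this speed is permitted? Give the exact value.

S_min = 1853/4800 m = 0.3860 m

T_s = v_R/a_R = (7/20)/(6/5) = 0.2917 s
robot in T_r: 0.3500·0.1000 = 0.0350 m
robot covers 0.3500·0.2917 − ½·1.2000·0.2917² = 0.0510 m while stopping
human closes 0.0000·0.3917 = 0.0000 m
margins: 0.1200+0.1000+0.0800 = 0.3000 m
S_min ≈ 0.0350+0.0510+0.0000+0.3000  ⇒  S_min = 1853/4800 m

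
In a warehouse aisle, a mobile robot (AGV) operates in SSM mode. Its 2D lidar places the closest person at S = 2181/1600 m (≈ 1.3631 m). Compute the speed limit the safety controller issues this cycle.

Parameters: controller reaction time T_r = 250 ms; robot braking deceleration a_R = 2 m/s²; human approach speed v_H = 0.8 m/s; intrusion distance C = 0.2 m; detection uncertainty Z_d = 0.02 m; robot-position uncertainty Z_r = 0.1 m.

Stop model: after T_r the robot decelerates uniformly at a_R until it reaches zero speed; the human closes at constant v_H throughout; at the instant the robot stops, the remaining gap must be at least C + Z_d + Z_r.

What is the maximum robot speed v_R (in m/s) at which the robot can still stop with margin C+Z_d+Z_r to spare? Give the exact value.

at the boundary: (1/4)·v² + (13/20)·v + (-1349/1600) = 0
  disc = (13/20)² − 4·(1/4)·(-1349/1600) = 81/64 ; √disc = 9/8
  v_R = (−(13/20) + 9/8) / (2·(1/4)) = 19/20 m/s
check:
stop time T_s = (19/20)/2 = 0.4750 s
reaction-phase robot travel = 0.9500·0.2500 = 0.2375 m
braking distance = 0.9500²/(2·2.0000) = 0.2256 m
person approaches 0.8000·(0.2500+0.4750) = 0.5800 m
C+Z_d+Z_r = 0.2000+0.0200+0.1000 = 0.3200 m
sum ≈ 0.2375+0.2256+0.5800+0.3200 ≈ 1.3631 m = S ✓

v_R_max = 19/20 m/s = 0.9500 m/s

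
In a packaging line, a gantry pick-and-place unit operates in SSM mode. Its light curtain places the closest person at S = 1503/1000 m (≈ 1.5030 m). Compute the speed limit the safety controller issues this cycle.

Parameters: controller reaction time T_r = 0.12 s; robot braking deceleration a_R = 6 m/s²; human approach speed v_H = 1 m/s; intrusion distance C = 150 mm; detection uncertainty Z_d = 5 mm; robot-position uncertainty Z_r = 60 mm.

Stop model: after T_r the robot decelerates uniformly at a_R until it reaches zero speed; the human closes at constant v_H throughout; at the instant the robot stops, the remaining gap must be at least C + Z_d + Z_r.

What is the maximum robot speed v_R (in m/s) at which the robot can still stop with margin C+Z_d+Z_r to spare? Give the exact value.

collect terms ⇒ (1/12)·v_R² + (43/150)·v_R + (-146/125) = 0
  disc = (43/150)² − 4·(1/12)·(-146/125) = 10609/22500 ; √disc = 103/150
  v_R = (−(43/150) + 103/150) / (2·(1/12)) = 12/5 m/s
check:
braking lasts T_s = (12/5)/6 = 0.4000 s
robot covers v_R·T_r = 2.4000·0.1200 = 0.2880 m before braking
braking distance = 2.4000²/(2·6.0000) = 0.4800 m
human over T_r+T_s: 1.0000·(0.1200+0.4000) = 0.5200 m
residual clearance needed = 0.1500+0.0050+0.0600 = 0.2150 m
sum ≈ 0.2880+0.4800+0.5200+0.2150 ≈ 1.5030 m = S ✓

v_R_max = 12/5 m/s = 2.4000 m/s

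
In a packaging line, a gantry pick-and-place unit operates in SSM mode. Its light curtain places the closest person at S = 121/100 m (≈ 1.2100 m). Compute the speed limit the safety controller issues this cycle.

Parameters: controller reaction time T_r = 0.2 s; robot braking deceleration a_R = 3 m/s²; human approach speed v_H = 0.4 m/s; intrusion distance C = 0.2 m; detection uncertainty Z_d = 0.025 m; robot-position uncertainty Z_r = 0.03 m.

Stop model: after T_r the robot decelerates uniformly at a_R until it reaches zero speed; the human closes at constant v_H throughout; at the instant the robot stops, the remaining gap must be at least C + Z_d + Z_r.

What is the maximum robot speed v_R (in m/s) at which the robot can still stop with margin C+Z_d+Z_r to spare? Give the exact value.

v_R_max = 3/2 m/s = 1.5000 m/s

quadratic (1/6)·v² + (1/3)·v + (-7/8) = 0
  disc = (1/3)² − 4·(1/6)·(-7/8) = 25/36 ; √disc = 5/6
  v_R = (−(1/3) + 5/6) / (2·(1/6)) = 3/2 m/s
check:
braking lasts T_s = (3/2)/3 = 0.5000 s
reaction-phase robot travel = 1.5000·0.2000 = 0.3000 m
robot under decel: 1.5000²/(2·3.0000) = 0.3750 m
human closes 0.4000·0.7000 = 0.2800 m
C+Z_d+Z_r = 0.2000+0.0250+0.0300 = 0.2550 m
sum ≈ 0.3000+0.3750+0.2800+0.2550 ≈ 1.2100 m = S ✓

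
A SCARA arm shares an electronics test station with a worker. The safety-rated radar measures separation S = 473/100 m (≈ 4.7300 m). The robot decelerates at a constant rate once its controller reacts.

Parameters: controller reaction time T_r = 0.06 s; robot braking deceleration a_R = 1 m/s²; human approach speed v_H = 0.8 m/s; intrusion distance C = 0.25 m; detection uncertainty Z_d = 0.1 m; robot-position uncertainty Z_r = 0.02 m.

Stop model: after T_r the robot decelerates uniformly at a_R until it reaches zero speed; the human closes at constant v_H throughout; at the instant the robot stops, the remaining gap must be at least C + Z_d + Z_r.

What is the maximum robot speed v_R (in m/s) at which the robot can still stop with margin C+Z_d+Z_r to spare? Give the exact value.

collect terms ⇒ (1/2)·v_R² + (43/50)·v_R + (-539/125) = 0
  disc = (43/50)² − 4·(1/2)·(-539/125) = 23409/2500 ; √disc = 153/50
  v_R = (−(43/50) + 153/50) / (2·(1/2)) = 11/5 m/s
check:
T_s = v_R/a_R = (11/5)/1 = 2.2000 s
reaction-phase robot travel = 2.2000·0.0600 = 0.1320 m
braking distance = 2.2000²/(2·1.0000) = 2.4200 m
human closes 0.8000·2.2600 = 1.8080 m
margins: 0.2500+0.1000+0.0200 = 0.3700 m
sum ≈ 0.1320+2.4200+1.8080+0.3700 ≈ 4.7300 m = S ✓

v_R_max = 11/5 m/s = 2.2000 m/s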